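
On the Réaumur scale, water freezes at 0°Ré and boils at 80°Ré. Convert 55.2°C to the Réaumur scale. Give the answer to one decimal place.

Linearly onto the Réaumur scale: 0 + (55.2000 / 100) × (80 - 0) = 44.2°Ré.

44.2°Ré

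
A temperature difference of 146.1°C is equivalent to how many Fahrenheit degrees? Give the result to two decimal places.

262.98°F

For a temperature interval the offset drops out; only the factor 1.8 applies.
146.1 × 1.8 = 262.98.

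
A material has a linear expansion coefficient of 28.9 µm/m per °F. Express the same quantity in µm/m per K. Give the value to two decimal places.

The quantity depends on a temperature interval, so only the ratio of degree sizes applies; the offset between the scales is irrelevant.
A change of 1 K is a change of 1.8°F, so per K the value is 28.9 × 1.8 = 52.02.

52.02 µm/m per K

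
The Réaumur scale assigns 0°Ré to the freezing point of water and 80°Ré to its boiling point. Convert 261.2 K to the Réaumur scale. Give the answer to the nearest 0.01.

First in Celsius: 261.2 - 273.15 = -11.9500°C.
Linearly onto the Réaumur scale: 0 + (-11.9500 / 100) × (80 - 0) = -9.56°Ré.

-9.56°Ré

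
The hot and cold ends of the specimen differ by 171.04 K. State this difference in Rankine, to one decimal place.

An interval of 1 K corresponds to 1.8°R.
171.04 × 1.8 = 307.9.

307.9°R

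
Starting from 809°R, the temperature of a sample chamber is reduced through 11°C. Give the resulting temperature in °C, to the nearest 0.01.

165.29°C

Initial temperature in Celsius: (809 - 491.67) × 5/9 = 176.2944°C.
Final Celsius temperature: 176.2944 - 11.0000 = 165.2944°C.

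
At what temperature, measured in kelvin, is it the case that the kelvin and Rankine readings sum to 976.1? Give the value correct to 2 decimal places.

348.61 K

Let K be the kelvin reading. The Rankine reading is R = 1.8·K.
Require K + R = 976.1: (2.8)·K = 976.1.
K = (976.1) / (2.8) = 348.61.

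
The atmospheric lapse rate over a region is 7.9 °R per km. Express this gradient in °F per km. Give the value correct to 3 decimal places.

7.900 °F/km

The quantity depends on a temperature interval, so only the ratio of degree sizes applies; the offset between the scales is irrelevant.
A change of 1°R is a change of 1°F, so 7.9 × 1 = 7.900.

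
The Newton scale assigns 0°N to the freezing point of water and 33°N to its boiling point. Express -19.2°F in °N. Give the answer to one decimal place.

First in Celsius: (-19.2 - 32) × 5/9 = -28.4444°C.
Linearly onto the Newton scale: 0 + (-28.4444 / 100) × (33 - 0) = -9.4°N.

-9.4°N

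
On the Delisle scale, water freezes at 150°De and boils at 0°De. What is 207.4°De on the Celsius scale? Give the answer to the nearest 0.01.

-38.27°C

Linear interpolation between the fixed points: C = (207.4 - 150) × 100 / (0 - 150) = -38.2667°C.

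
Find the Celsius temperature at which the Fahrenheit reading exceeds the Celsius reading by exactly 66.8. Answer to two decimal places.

43.50°C

Let C be the Celsius reading. The Fahrenheit reading is F = 1.8·C + 32.
Require F - C = 66.8: (0.8)·C + 32 = 66.8.
C = (66.8 - 32) / (0.8) = 43.50.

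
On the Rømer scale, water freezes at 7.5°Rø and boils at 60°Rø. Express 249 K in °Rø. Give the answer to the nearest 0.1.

First in Celsius: 249 - 273.15 = -24.1500°C.
Linearly onto the Rømer scale: 7.5 + (-24.1500 / 100) × (60 - 7.5) = -5.2°Rø.

-5.2°Rø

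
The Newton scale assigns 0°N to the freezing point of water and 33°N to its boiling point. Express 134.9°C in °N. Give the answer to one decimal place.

Linearly onto the Newton scale: 0 + (134.9000 / 100) × (33 - 0) = 44.5°N.

44.5°N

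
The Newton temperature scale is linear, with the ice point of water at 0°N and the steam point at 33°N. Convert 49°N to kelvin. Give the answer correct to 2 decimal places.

Linear interpolation between the fixed points: C = (49 - 0) × 100 / (33 - 0) = 148.4848°C.
Then 148.4848 + 273.15 = 421.63 K.

421.63 K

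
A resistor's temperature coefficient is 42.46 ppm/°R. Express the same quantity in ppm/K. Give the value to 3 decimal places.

76.428 ppm/K

The quantity depends on a temperature interval, so only the ratio of degree sizes applies; the offset between the scales is irrelevant.
A change of 1 K is a change of 1.8°R, so per K the value is 42.46 × 1.8 = 76.428.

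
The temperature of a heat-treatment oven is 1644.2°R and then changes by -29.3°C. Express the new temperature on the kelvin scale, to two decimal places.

Initial temperature in Celsius: (1644.2 - 491.67) × 5/9 = 640.2944°C.
Final Celsius temperature: 640.2944 - 29.3000 = 610.9944°C.
In kelvin: 610.9944 + 273.15 = 884.14 K.

884.14 K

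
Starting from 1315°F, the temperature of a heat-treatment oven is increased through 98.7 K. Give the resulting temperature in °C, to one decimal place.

Initial temperature in Celsius: (1315 - 32) × 5/9 = 712.7778°C.
The 98.7 K change is an interval; Kelvin and Celsius degrees are the same size, so ΔC = +98.7°C.
Final Celsius temperature: 712.7778 + 98.7000 = 811.4778°C.

811.5°C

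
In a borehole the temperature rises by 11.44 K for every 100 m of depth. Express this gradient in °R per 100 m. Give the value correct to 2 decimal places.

The quantity depends on a temperature interval, so only the ratio of degree sizes applies; the offset between the scales is irrelevant.
A change of 1 K is a change of 1.8°R, so 11.44 × 1.8 = 20.59.

20.59 °R/100 m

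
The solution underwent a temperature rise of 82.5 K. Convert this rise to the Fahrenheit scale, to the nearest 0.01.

An interval of 1 K corresponds to 1.8°F.
82.5 × 1.8 = 148.50.

148.50°F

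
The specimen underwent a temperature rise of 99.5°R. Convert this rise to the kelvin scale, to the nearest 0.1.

Only the scale ratio 5/9 matters for a change in temperature.
99.5 × 5/9 = 55.3.

55.3 K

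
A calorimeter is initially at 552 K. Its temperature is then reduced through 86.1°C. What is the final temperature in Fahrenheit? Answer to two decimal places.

378.95°F

Initial temperature in Celsius: 552 - 273.15 = 278.8500°C.
Final Celsius temperature: 278.8500 - 86.1000 = 192.7500°C.
In Fahrenheit: 192.7500 × 1.8 + 32 = 378.95°F.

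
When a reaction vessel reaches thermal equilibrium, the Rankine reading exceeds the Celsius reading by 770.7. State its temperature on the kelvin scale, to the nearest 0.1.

621.9 K

Let x be the Celsius reading; then the Rankine reading is 1.8·x + 491.67.
(1.8·x + 491.67) - x = 770.7  ⇒  (0.8)·x = 279.03  ⇒  x = 348.7875°C.
In kelvin: 348.7875 + 273.15 = 621.9 K.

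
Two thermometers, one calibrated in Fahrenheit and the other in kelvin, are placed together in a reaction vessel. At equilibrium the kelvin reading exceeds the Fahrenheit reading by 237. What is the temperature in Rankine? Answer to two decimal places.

Let x be the Fahrenheit reading; then the kelvin reading is 5/9·x + 255.372.
(5/9·x + 255.372) - x = 237  ⇒  (-4/9)·x = -18.3722  ⇒  x = 41.3375°F.
In Celsius: (41.3375 - 32) × 5/9 = 5.1875°C.
In Rankine: 5.1875 × 1.8 + 491.67 = 501.01°R.

501.01°R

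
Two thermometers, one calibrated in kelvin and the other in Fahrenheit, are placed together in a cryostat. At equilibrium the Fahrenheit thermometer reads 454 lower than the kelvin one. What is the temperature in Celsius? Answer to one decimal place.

-266.1°C

Let x be the kelvin reading; then the Fahrenheit reading is 1.8·x - 459.67.
(1.8·x - 459.67) - x = -454  ⇒  (0.8)·x = 5.67  ⇒  x = 7.0875 K.
In Celsius: 7.0875 - 273.15 = -266.1°C.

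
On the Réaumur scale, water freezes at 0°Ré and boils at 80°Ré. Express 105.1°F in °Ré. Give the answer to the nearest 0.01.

First in Celsius: (105.1 - 32) × 5/9 = 40.6111°C.
Linearly onto the Réaumur scale: 0 + (40.6111 / 100) × (80 - 0) = 32.49°Ré.

32.49°Ré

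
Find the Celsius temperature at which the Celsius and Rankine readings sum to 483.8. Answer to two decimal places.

Let C be the Celsius reading. The Rankine reading is R = 1.8·C + 491.67.
Require C + R = 483.8: (2.8)·C + 491.67 = 483.8.
C = (483.8 - 491.67) / (2.8) = -2.81.

-2.81°C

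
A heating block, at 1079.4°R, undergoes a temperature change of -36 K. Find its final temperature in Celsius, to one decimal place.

290.5°C

Initial temperature in Celsius: (1079.4 - 491.67) × 5/9 = 326.5167°C.
The 36 K change is an interval; Kelvin and Celsius degrees are the same size, so ΔC = -36°C.
Final Celsius temperature: 326.5167 - 36.0000 = 290.5167°C.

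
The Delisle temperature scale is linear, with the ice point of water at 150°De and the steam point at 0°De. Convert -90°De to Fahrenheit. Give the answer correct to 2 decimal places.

320.00°F

Linear interpolation between the fixed points: C = (-90 - 150) × 100 / (0 - 150) = 160.0000°C.
Then 160.0000 × 1.8 + 32 = 320.00°F.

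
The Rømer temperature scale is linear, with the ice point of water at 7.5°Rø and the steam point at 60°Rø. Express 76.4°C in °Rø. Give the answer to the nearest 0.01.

Linearly onto the Rømer scale: 7.5 + (76.4000 / 100) × (60 - 7.5) = 47.61°Rø.

47.61°Rø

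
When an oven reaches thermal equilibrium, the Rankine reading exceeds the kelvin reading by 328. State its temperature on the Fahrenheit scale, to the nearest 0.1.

Let x be the kelvin reading; then the Rankine reading is 1.8·x.
(1.8·x) - x = 328  ⇒  (0.8)·x = 328  ⇒  x = 410.0000 K.
In Celsius: 410 - 273.15 = 136.8500°C.
In Fahrenheit: 136.8500 × 1.8 + 32 = 278.3°F.

278.3°F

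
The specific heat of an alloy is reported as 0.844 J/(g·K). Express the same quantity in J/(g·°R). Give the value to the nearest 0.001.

The quantity depends on a temperature interval, so only the ratio of degree sizes applies; the offset between the scales is irrelevant.
A change of 1°R is a change of 5/9 K, so per °R the value is 0.844 × 5/9 = 0.469.

0.469 J/(g·°R)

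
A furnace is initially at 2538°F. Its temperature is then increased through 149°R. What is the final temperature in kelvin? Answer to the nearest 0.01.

1748.15 K

Initial temperature in Celsius: (2538 - 32) × 5/9 = 1392.2222°C.
The 149°R change is an interval, so only the factor 5/9 applies: +149 × 5/9 = +82.7778°C.
Final Celsius temperature: 1392.2222 + 82.7778 = 1475.0000°C.
In kelvin: 1475.0000 + 273.15 = 1748.15 K.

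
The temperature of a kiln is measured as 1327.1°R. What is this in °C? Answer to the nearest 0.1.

464.1°C

In Celsius: (1327.1 - 491.67) × 5/9 = 464.1278°C.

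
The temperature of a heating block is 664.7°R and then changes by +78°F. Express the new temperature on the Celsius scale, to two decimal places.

139.46°C

Initial temperature in Celsius: (664.7 - 491.67) × 5/9 = 96.1278°C.
The 78°F change is an interval, so only the factor 5/9 applies: +78 × 5/9 = +43.3333°C.
Final Celsius temperature: 96.1278 + 43.3333 = 139.4611°C.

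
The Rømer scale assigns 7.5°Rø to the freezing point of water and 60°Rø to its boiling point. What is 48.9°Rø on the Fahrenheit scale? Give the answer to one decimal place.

173.9°F

Linear interpolation between the fixed points: C = (48.9 - 7.5) × 100 / (60 - 7.5) = 78.8571°C.
Then 78.8571 × 1.8 + 32 = 173.9°F.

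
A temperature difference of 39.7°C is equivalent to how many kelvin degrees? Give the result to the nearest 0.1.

39.7 K

Celsius and kelvin degrees are the same size, so the interval is unchanged: 39.7.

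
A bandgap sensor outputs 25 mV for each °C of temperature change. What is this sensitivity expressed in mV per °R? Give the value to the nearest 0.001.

Since only a temperature interval is involved, the additive offset between the scales drops out.
A change of 1°R is a change of 5/9°C, so per °R the value is 25 × 5/9 = 13.889.

13.889 mV per °R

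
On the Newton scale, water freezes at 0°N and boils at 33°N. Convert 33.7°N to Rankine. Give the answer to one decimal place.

675.5°R

Linear interpolation between the fixed points: C = (33.7 - 0) × 100 / (33 - 0) = 102.1212°C.
Then 102.1212 × 1.8 + 491.67 = 675.5°R.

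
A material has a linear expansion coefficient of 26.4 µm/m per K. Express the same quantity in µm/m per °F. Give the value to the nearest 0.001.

The quantity depends on a temperature interval, so only the ratio of degree sizes applies; the offset between the scales is irrelevant.
A change of 1°F is a change of 5/9 K, so per °F the value is 26.4 × 5/9 = 14.667.

14.667 µm/m per °F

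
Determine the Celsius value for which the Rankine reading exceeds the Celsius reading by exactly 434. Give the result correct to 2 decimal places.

Let C be the Celsius reading. The Rankine reading is R = 1.8·C + 491.67.
Require R - C = 434: (0.8)·C + 491.67 = 434.
C = (434 - 491.67) / (0.8) = -72.09.

-72.09°C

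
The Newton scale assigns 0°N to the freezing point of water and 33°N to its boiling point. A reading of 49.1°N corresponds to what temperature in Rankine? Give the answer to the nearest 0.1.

759.5°R

Linear interpolation between the fixed points: C = (49.1 - 0) × 100 / (33 - 0) = 148.7879°C.
Then 148.7879 × 1.8 + 491.67 = 759.5°R.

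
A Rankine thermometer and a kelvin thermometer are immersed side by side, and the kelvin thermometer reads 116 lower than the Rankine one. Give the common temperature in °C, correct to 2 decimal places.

Let x be the Rankine reading; then the kelvin reading is 5/9·x.
(5/9·x) - x = -116  ⇒  (-4/9)·x = -116  ⇒  x = 261.0000°R.
In Celsius: (261 - 491.67) × 5/9 = -128.15°C.

-128.15°C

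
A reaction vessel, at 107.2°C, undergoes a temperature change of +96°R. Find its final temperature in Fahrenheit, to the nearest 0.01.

The 96°R change is an interval, so only the factor 5/9 applies: +96 × 5/9 = +53.3333°C.
Final Celsius temperature: 107.2000 + 53.3333 = 160.5333°C.
In Fahrenheit: 160.5333 × 1.8 + 32 = 320.96°F.

320.96°F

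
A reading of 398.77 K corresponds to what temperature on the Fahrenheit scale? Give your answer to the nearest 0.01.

In Celsius: 398.77 - 273.15 = 125.6200°C.
In Fahrenheit: 125.6200 × 1.8 + 32 = 258.12°F.

258.12°F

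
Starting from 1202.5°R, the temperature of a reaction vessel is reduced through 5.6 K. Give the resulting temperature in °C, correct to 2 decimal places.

Initial temperature in Celsius: (1202.5 - 491.67) × 5/9 = 394.9056°C.
The 5.6 K change is an interval; Kelvin and Celsius degrees are the same size, so ΔC = -5.6°C.
Final Celsius temperature: 394.9056 - 5.6000 = 389.3056°C.

389.31°C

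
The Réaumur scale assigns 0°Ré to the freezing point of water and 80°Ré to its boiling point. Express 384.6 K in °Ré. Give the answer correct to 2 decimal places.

First in Celsius: 384.6 - 273.15 = 111.4500°C.
Linearly onto the Réaumur scale: 0 + (111.4500 / 100) × (80 - 0) = 89.16°Ré.

89.16°Ré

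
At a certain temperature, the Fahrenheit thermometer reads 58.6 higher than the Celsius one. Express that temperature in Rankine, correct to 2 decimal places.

551.52°R

Let x be the Celsius reading; then the Fahrenheit reading is 1.8·x + 32.
(1.8·x + 32) - x = 58.6  ⇒  (0.8)·x = 26.6  ⇒  x = 33.2500°C.
In Rankine: 33.2500 × 1.8 + 491.67 = 551.52°R.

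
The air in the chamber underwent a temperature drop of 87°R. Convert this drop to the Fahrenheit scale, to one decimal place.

87.0°F

Rankine and Fahrenheit degrees are the same size, so the interval is unchanged: 87.0.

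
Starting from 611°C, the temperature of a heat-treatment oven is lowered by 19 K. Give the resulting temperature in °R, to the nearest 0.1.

1557.3°R

The 19 K change is an interval; Kelvin and Celsius degrees are the same size, so ΔC = -19°C.
Final Celsius temperature: 611.0000 - 19.0000 = 592.0000°C.
In Rankine: 592.0000 × 1.8 + 491.67 = 1557.3°R.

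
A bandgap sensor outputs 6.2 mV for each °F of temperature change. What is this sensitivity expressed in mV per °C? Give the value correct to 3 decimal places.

11.160 mV per °C

Since only a temperature interval is involved, the additive offset between the scales drops out.
A change of 1°C is a change of 1.8°F, so per °C the value is 6.2 × 1.8 = 11.160.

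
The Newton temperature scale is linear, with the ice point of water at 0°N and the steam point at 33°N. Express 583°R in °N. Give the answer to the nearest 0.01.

16.74°N

First in Celsius: (583 - 491.67) × 5/9 = 50.7389°C.
Linearly onto the Newton scale: 0 + (50.7389 / 100) × (33 - 0) = 16.74°N.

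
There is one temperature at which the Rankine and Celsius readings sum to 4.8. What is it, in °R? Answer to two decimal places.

Let R be the Rankine reading. The Celsius reading is C = 5/9·R - 273.15.
Require R + C = 4.8: (14/9)·R - 273.15 = 4.8.
R = (4.8 + 273.15) / (14/9) = 178.68.

178.68°R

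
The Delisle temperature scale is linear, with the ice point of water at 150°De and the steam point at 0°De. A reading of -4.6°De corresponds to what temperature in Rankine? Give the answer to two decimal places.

677.19°R

Linear interpolation between the fixed points: C = (-4.6 - 150) × 100 / (0 - 150) = 103.0667°C.
Then 103.0667 × 1.8 + 491.67 = 677.19°R.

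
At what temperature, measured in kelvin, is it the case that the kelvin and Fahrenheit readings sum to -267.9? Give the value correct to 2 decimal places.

68.49 K

Let K be the kelvin reading. The Fahrenheit reading is F = 1.8·K - 459.67.
Require K + F = -267.9: (2.8)·K - 459.67 = -267.9.
K = (-267.9 + 459.67) / (2.8) = 68.49.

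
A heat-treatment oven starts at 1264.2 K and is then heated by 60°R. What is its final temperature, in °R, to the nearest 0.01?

2335.56°R

Initial temperature in Celsius: 1264.2 - 273.15 = 991.0500°C.
The 60°R change is an interval, so only the factor 5/9 applies: +60 × 5/9 = +33.3333°C.
Final Celsius temperature: 991.0500 + 33.3333 = 1024.3833°C.
In Rankine: 1024.3833 × 1.8 + 491.67 = 2335.56°R.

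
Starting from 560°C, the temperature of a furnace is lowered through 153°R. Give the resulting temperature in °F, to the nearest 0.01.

The 153°R change is an interval, so only the factor 5/9 applies: -153 × 5/9 = -85.0000°C.
Final Celsius temperature: 560.0000 - 85.0000 = 475.0000°C.
In Fahrenheit: 475.0000 × 1.8 + 32 = 887.00°F.

887.00°F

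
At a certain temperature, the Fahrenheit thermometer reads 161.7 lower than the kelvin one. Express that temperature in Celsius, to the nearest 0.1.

Let x be the kelvin reading; then the Fahrenheit reading is 1.8·x - 459.67.
(1.8·x - 459.67) - x = -161.7  ⇒  (0.8)·x = 297.97  ⇒  x = 372.4625 K.
In Celsius: 372.4625 - 273.15 = 99.3°C.

99.3°C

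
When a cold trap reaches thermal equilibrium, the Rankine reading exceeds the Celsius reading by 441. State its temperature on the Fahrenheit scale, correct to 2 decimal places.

Let x be the Rankine reading; then the Celsius reading is 5/9·x - 273.15.
(5/9·x - 273.15) - x = -441  ⇒  (-4/9)·x = -167.85  ⇒  x = 377.6625°R.
In Celsius: (377.6625 - 491.67) × 5/9 = -63.3375°C.
In Fahrenheit: -63.3375 × 1.8 + 32 = -82.01°F.

-82.01°F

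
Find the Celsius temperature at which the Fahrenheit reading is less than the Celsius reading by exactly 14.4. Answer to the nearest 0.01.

Let C be the Celsius reading. The Fahrenheit reading is F = 1.8·C + 32.
Require F - C = -14.4: (0.8)·C + 32 = -14.4.
C = (-14.4 - 32) / (0.8) = -58.00.

-58.00°C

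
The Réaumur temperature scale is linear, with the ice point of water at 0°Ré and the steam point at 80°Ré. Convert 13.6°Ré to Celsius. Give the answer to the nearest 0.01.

Linear interpolation between the fixed points: C = (13.6 - 0) × 100 / (80 - 0) = 17.0000°C.

17.00°C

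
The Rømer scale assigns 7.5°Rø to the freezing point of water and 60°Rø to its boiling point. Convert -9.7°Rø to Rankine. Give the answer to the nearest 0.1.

432.7°R

Linear interpolation between the fixed points: C = (-9.7 - 7.5) × 100 / (60 - 7.5) = -32.7619°C.
Then -32.7619 × 1.8 + 491.67 = 432.7°R.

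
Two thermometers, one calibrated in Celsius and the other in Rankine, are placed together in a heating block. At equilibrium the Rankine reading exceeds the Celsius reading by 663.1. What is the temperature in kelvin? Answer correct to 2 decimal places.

Let x be the Celsius reading; then the Rankine reading is 1.8·x + 491.67.
(1.8·x + 491.67) - x = 663.1  ⇒  (0.8)·x = 171.43  ⇒  x = 214.2875°C.
In kelvin: 214.2875 + 273.15 = 487.44 K.

487.44 K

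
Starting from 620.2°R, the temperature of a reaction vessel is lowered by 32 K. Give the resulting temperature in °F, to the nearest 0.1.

Initial temperature in Celsius: (620.2 - 491.67) × 5/9 = 71.4056°C.
The 32 K change is an interval; Kelvin and Celsius degrees are the same size, so ΔC = -32°C.
Final Celsius temperature: 71.4056 - 32.0000 = 39.4056°C.
In Fahrenheit: 39.4056 × 1.8 + 32 = 102.9°F.

102.9°F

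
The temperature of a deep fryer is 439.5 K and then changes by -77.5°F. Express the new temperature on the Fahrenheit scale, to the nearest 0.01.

253.93°F

Initial temperature in Celsius: 439.5 - 273.15 = 166.3500°C.
The 77.5°F change is an interval, so only the factor 5/9 applies: -77.5 × 5/9 = -43.0556°C.
Final Celsius temperature: 166.3500 - 43.0556 = 123.2944°C.
In Fahrenheit: 123.2944 × 1.8 + 32 = 253.93°F.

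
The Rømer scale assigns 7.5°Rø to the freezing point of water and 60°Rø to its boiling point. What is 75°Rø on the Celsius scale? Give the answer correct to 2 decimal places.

128.57°C

Linear interpolation between the fixed points: C = (75 - 7.5) × 100 / (60 - 7.5) = 128.5714°C.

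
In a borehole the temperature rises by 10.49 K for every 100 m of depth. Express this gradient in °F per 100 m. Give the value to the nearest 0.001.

Since only a temperature interval is involved, the additive offset between the scales drops out.
A change of 1 K is a change of 1.8°F, so 10.49 × 1.8 = 18.882.

18.882 °F/100 m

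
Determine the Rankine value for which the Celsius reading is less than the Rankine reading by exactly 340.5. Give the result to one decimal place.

Let R be the Rankine reading. The Celsius reading is C = 5/9·R - 273.15.
Require C - R = -340.5: (-4/9)·R - 273.15 = -340.5.
R = (-340.5 + 273.15) / (-4/9) = 151.5.

151.5°R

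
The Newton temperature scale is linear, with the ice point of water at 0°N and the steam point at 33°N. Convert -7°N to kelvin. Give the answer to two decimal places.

Linear interpolation between the fixed points: C = (-7 - 0) × 100 / (33 - 0) = -21.2121°C.
Then -21.2121 + 273.15 = 251.94 K.

251.94 K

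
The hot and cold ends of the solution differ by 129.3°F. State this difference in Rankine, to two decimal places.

129.30°R

Fahrenheit and Rankine degrees are the same size, so the interval is unchanged: 129.30.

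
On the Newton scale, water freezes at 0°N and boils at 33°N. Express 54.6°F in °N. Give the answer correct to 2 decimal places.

First in Celsius: (54.6 - 32) × 5/9 = 12.5556°C.
Linearly onto the Newton scale: 0 + (12.5556 / 100) × (33 - 0) = 4.14°N.

4.14°N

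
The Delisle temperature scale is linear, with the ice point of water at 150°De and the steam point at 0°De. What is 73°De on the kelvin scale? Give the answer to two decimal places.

324.48 K

Linear interpolation between the fixed points: C = (73 - 150) × 100 / (0 - 150) = 51.3333°C.
Then 51.3333 + 273.15 = 324.48 K.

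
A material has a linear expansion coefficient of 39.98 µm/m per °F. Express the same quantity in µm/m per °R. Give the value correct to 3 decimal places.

39.980 µm/m per °R

Since only a temperature interval is involved, the additive offset between the scales drops out.
A change of 1°R is a change of 1°F, so per °R the value is 39.98 × 1 = 39.980.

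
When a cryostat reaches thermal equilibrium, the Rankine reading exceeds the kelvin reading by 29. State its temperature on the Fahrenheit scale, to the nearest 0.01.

-394.42°F

Let x be the kelvin reading; then the Rankine reading is 1.8·x.
(1.8·x) - x = 29  ⇒  (0.8)·x = 29  ⇒  x = 36.2500 K.
In Celsius: 36.25 - 273.15 = -236.9000°C.
In Fahrenheit: -236.9000 × 1.8 + 32 = -394.42°F.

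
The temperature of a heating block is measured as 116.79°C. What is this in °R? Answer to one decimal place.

In Rankine: 116.7900 × 1.8 + 491.67 = 701.9°R.

701.9°R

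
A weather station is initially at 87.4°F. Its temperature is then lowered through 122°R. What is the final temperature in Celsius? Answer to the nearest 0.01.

Initial temperature in Celsius: (87.4 - 32) × 5/9 = 30.7778°C.
The 122°R change is an interval, so only the factor 5/9 applies: -122 × 5/9 = -67.7778°C.
Final Celsius temperature: 30.7778 - 67.7778 = -37.0000°C.

-37.00°C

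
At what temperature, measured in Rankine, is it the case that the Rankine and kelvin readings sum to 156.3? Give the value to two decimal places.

100.48°R

Let R be the Rankine reading. The kelvin reading is K = 5/9·R.
Require R + K = 156.3: (14/9)·R = 156.3.
R = (156.3) / (14/9) = 100.48.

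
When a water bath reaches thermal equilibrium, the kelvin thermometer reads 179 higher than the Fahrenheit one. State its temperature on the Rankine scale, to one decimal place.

631.5°R

Let x be the Fahrenheit reading; then the kelvin reading is 5/9·x + 255.372.
(5/9·x + 255.372) - x = 179  ⇒  (-4/9)·x = -76.3722  ⇒  x = 171.8375°F.
In Celsius: (171.8375 - 32) × 5/9 = 77.6875°C.
In Rankine: 77.6875 × 1.8 + 491.67 = 631.5°R.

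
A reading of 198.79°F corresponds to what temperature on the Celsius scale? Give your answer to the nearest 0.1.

92.7°C

In Celsius: (198.79 - 32) × 5/9 = 92.6611°C.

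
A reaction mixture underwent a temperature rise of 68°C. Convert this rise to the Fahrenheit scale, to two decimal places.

122.40°F

For a temperature interval the offset drops out; only the factor 1.8 applies.
68 × 1.8 = 122.40.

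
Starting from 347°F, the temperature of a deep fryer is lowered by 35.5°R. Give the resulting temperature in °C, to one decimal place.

Initial temperature in Celsius: (347 - 32) × 5/9 = 175.0000°C.
The 35.5°R change is an interval, so only the factor 5/9 applies: -35.5 × 5/9 = -19.7222°C.
Final Celsius temperature: 175.0000 - 19.7222 = 155.2778°C.

155.3°C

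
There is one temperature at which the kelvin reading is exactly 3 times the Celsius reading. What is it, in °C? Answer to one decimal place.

136.6°C

Let C be the Celsius reading. The kelvin reading is K = 1·C + 273.15.
Require K = 3·C: 1·C + 273.15 = 3·C.
(-2)·C = -273.15  ⇒  C = 136.6.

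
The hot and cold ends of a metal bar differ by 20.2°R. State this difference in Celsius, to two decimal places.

11.22°C

An interval of 1°R corresponds to 5/9°C.
20.2 × 5/9 = 11.22.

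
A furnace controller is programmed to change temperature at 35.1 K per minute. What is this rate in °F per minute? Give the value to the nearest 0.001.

The quantity depends on a temperature interval, so only the ratio of degree sizes applies; the offset between the scales is irrelevant.
A change of 1 K is a change of 1.8°F, so 35.1 × 1.8 = 63.180.

63.180 °F/minute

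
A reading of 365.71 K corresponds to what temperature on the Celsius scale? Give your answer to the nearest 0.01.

In Celsius: 365.71 - 273.15 = 92.5600°C.

92.56°C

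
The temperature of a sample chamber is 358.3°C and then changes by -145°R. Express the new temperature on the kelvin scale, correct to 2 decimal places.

550.89 K

The 145°R change is an interval, so only the factor 5/9 applies: -145 × 5/9 = -80.5556°C.
Final Celsius temperature: 358.3000 - 80.5556 = 277.7444°C.
In kelvin: 277.7444 + 273.15 = 550.89 K.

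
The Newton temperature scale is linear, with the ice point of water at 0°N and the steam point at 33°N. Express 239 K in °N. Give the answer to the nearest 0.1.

-11.3°N

First in Celsius: 239 - 273.15 = -34.1500°C.
Linearly onto the Newton scale: 0 + (-34.1500 / 100) × (33 - 0) = -11.3°N.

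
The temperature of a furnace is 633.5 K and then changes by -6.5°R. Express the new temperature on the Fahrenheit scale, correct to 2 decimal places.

674.13°F

Initial temperature in Celsius: 633.5 - 273.15 = 360.3500°C.
The 6.5°R change is an interval, so only the factor 5/9 applies: -6.5 × 5/9 = -3.6111°C.
Final Celsius temperature: 360.3500 - 3.6111 = 356.7389°C.
In Fahrenheit: 356.7389 × 1.8 + 32 = 674.13°F.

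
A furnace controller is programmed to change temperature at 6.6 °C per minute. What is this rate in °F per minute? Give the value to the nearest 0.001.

The quantity depends on a temperature interval, so only the ratio of degree sizes applies; the offset between the scales is irrelevant.
A change of 1°C is a change of 1.8°F, so 6.6 × 1.8 = 11.880.

11.880 °F/minute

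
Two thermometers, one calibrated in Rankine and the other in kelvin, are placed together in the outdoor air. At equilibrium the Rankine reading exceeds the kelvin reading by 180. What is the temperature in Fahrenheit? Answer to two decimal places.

Let x be the Rankine reading; then the kelvin reading is 5/9·x.
(5/9·x) - x = -180  ⇒  (-4/9)·x = -180  ⇒  x = 405.0000°R.
In Celsius: (405 - 491.67) × 5/9 = -48.1500°C.
In Fahrenheit: -48.1500 × 1.8 + 32 = -54.67°F.

-54.67°F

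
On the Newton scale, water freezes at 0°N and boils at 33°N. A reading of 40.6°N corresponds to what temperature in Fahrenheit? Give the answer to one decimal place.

253.5°F

Linear interpolation between the fixed points: C = (40.6 - 0) × 100 / (33 - 0) = 123.0303°C.
Then 123.0303 × 1.8 + 32 = 253.5°F.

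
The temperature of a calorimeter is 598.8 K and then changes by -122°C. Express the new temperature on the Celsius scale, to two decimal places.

203.65°C

Initial temperature in Celsius: 598.8 - 273.15 = 325.6500°C.
Final Celsius temperature: 325.6500 - 122.0000 = 203.6500°C.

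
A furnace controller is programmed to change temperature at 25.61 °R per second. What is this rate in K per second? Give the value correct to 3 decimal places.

The quantity depends on a temperature interval, so only the ratio of degree sizes applies; the offset between the scales is irrelevant.
A change of 1°R is a change of 5/9 K, so 25.61 × 5/9 = 14.228.

14.228 K/second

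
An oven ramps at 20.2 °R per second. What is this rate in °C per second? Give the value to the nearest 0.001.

The quantity depends on a temperature interval, so only the ratio of degree sizes applies; the offset between the scales is irrelevant.
A change of 1°R is a change of 5/9°C, so 20.2 × 5/9 = 11.222.

11.222 °C/second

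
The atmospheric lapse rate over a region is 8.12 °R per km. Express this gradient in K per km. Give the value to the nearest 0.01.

Since only a temperature interval is involved, the additive offset between the scales drops out.
A change of 1°R is a change of 5/9 K, so 8.12 × 5/9 = 4.51.

4.51 K/km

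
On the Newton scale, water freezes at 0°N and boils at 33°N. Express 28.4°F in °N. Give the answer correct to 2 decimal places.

First in Celsius: (28.4 - 32) × 5/9 = -2.0000°C.
Linearly onto the Newton scale: 0 + (-2.0000 / 100) × (33 - 0) = -0.66°N.

-0.66°N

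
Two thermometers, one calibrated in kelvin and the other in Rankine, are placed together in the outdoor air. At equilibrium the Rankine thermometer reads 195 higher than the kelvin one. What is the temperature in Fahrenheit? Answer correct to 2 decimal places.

Let x be the kelvin reading; then the Rankine reading is 1.8·x.
(1.8·x) - x = 195  ⇒  (0.8)·x = 195  ⇒  x = 243.7500 K.
In Celsius: 243.75 - 273.15 = -29.4000°C.
In Fahrenheit: -29.4000 × 1.8 + 32 = -20.92°F.

-20.92°F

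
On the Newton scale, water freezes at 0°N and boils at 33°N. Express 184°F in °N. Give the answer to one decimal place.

First in Celsius: (184 - 32) × 5/9 = 84.4444°C.
Linearly onto the Newton scale: 0 + (84.4444 / 100) × (33 - 0) = 27.9°N.

27.9°N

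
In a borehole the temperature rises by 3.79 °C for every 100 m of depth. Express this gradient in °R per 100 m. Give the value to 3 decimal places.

Since only a temperature interval is involved, the additive offset between the scales drops out.
A change of 1°C is a change of 1.8°R, so 3.79 × 1.8 = 6.822.

6.822 °R/100 m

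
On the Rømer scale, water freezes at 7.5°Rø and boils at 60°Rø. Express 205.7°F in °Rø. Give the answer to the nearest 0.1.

First in Celsius: (205.7 - 32) × 5/9 = 96.5000°C.
Linearly onto the Rømer scale: 7.5 + (96.5000 / 100) × (60 - 7.5) = 58.2°Rø.

58.2°Rø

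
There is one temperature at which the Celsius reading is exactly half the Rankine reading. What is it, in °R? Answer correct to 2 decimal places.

Let R be the Rankine reading. The Celsius reading is C = 5/9·R - 273.15.
Require C = 0.5·R: 5/9·R - 273.15 = 0.5·R.
(1/18)·R = 273.15  ⇒  R = 4916.70.

4916.70°R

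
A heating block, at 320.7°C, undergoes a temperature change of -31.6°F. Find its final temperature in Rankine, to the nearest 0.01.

1037.33°R

The 31.6°F change is an interval, so only the factor 5/9 applies: -31.6 × 5/9 = -17.5556°C.
Final Celsius temperature: 320.7000 - 17.5556 = 303.1444°C.
In Rankine: 303.1444 × 1.8 + 491.67 = 1037.33°R.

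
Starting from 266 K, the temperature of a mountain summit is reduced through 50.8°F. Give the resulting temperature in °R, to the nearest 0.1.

428.0°R

Initial temperature in Celsius: 266 - 273.15 = -7.1500°C.
The 50.8°F change is an interval, so only the factor 5/9 applies: -50.8 × 5/9 = -28.2222°C.
Final Celsius temperature: -7.1500 - 28.2222 = -35.3722°C.
In Rankine: -35.3722 × 1.8 + 491.67 = 428.0°R.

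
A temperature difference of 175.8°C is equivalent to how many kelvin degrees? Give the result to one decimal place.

Celsius and kelvin degrees are the same size, so the interval is unchanged: 175.8.

175.8 K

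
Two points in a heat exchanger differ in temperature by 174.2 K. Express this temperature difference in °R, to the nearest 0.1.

313.6°R

An interval of 1 K corresponds to 1.8°R.
174.2 × 1.8 = 313.6.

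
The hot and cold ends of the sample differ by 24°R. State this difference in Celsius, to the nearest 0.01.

13.33°C

For a temperature interval the offset drops out; only the factor 5/9 applies.
24 × 5/9 = 13.33.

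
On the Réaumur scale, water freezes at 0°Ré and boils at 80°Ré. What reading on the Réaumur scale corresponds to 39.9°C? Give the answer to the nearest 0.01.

31.92°Ré

Linearly onto the Réaumur scale: 0 + (39.9000 / 100) × (80 - 0) = 31.92°Ré.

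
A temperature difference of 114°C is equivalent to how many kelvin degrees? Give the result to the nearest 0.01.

Celsius and kelvin degrees are the same size, so the interval is unchanged: 114.00.

114.00 K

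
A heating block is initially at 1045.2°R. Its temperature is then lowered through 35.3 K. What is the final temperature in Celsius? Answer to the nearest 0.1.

Initial temperature in Celsius: (1045.2 - 491.67) × 5/9 = 307.5167°C.
The 35.3 K change is an interval; Kelvin and Celsius degrees are the same size, so ΔC = -35.3°C.
Final Celsius temperature: 307.5167 - 35.3000 = 272.2167°C.

272.2°C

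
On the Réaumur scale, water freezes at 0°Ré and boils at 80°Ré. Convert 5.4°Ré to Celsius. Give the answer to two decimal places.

Linear interpolation between the fixed points: C = (5.4 - 0) × 100 / (80 - 0) = 6.7500°C.

6.75°C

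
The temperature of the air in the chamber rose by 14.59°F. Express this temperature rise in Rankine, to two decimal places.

Fahrenheit and Rankine degrees are the same size, so the interval is unchanged: 14.59.

14.59°R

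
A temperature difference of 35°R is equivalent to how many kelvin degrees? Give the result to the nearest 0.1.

For a temperature interval the offset drops out; only the factor 5/9 applies.
35 × 5/9 = 19.4.

19.4 K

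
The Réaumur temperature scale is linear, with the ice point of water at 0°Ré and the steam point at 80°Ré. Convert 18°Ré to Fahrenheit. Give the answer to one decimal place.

Linear interpolation between the fixed points: C = (18 - 0) × 100 / (80 - 0) = 22.5000°C.
Then 22.5000 × 1.8 + 32 = 72.5°F.

72.5°F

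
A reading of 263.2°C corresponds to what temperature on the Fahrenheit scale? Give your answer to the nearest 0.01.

505.76°F

In Fahrenheit: 263.2000 × 1.8 + 32 = 505.76°F.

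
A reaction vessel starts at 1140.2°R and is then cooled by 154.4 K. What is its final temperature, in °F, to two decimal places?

402.61°F

Initial temperature in Celsius: (1140.2 - 491.67) × 5/9 = 360.2944°C.
The 154.4 K change is an interval; Kelvin and Celsius degrees are the same size, so ΔC = -154.4°C.
Final Celsius temperature: 360.2944 - 154.4000 = 205.8944°C.
In Fahrenheit: 205.8944 × 1.8 + 32 = 402.61°F.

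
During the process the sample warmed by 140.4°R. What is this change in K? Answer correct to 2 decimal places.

78.00 K

For a temperature interval the offset drops out; only the factor 5/9 applies.
140.4 × 5/9 = 78.00.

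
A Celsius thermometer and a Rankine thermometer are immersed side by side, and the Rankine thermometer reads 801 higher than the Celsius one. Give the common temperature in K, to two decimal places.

659.81 K

Let x be the Celsius reading; then the Rankine reading is 1.8·x + 491.67.
(1.8·x + 491.67) - x = 801  ⇒  (0.8)·x = 309.33  ⇒  x = 386.6625°C.
In kelvin: 386.6625 + 273.15 = 659.81 K.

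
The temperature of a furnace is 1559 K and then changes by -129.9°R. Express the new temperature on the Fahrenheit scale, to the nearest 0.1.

2216.6°F

Initial temperature in Celsius: 1559 - 273.15 = 1285.8500°C.
The 129.9°R change is an interval, so only the factor 5/9 applies: -129.9 × 5/9 = -72.1667°C.
Final Celsius temperature: 1285.8500 - 72.1667 = 1213.6833°C.
In Fahrenheit: 1213.6833 × 1.8 + 32 = 2216.6°F.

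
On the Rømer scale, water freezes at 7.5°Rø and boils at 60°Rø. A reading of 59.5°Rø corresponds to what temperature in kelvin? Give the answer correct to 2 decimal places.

372.20 K

Linear interpolation between the fixed points: C = (59.5 - 7.5) × 100 / (60 - 7.5) = 99.0476°C.
Then 99.0476 + 273.15 = 372.20 K.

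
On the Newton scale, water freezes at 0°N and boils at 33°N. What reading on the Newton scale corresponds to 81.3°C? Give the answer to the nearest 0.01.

26.83°N

Linearly onto the Newton scale: 0 + (81.3000 / 100) × (33 - 0) = 26.83°N.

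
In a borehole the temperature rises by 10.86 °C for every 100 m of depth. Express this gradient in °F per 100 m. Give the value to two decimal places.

The quantity depends on a temperature interval, so only the ratio of degree sizes applies; the offset between the scales is irrelevant.
A change of 1°C is a change of 1.8°F, so 10.86 × 1.8 = 19.55.

19.55 °F/100 m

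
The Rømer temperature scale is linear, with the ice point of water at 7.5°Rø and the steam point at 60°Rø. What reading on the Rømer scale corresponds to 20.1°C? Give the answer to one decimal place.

Linearly onto the Rømer scale: 7.5 + (20.1000 / 100) × (60 - 7.5) = 18.1°Rø.

18.1°Rø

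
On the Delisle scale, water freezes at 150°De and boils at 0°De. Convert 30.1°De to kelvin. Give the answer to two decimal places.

Linear interpolation between the fixed points: C = (30.1 - 150) × 100 / (0 - 150) = 79.9333°C.
Then 79.9333 + 273.15 = 353.08 K.

353.08 K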